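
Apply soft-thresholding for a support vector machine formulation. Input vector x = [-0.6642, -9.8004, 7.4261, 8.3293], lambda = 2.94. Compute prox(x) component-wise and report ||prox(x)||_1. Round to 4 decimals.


Soft-thresholding with lambda = 2.94:
prox(-0.6642) = sign(-0.6642)*max(|-0.6642| - 2.94, 0) = 0.0
prox(-9.8004) = sign(-9.8004)*max(|-9.8004| - 2.94, 0) = -6.8604
prox(7.4261) = sign(7.4261)*max(|7.4261| - 2.94, 0) = 4.4861
prox(8.3293) = sign(8.3293)*max(|8.3293| - 2.94, 0) = 5.3893
prox(x) = [0.0, -6.8604, 4.4861, 5.3893]
||prox(x)||_1 = 0.0 + 6.8604 + 4.4861 + 5.3893 = 16.7358


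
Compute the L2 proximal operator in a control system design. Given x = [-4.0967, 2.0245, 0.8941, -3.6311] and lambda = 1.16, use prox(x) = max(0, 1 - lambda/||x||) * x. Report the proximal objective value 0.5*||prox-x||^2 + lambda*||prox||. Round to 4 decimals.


Step 1: Compute ||x||.
||x|| = 5.9047
Step 2: Compute scaling factor.
scale = max(0, 1 - 1.16/5.9047) = 0.8035
Step 3: prox(x) = [-3.2919, 1.6268, 0.7185, -2.9178]
||prox(x)|| = 4.7447
Step 4: Proximal objective.
0.5*||prox-x||^2 = 0.6728
lambda*||prox|| = 5.5039
Total = 6.1767


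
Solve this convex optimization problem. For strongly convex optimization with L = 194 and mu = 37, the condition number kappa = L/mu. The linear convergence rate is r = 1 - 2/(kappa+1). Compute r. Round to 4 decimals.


Step 1: Compute the condition number.
kappa = L/mu = 194/37 = 5.2432
Step 2: Compute the convergence rate.
r = 1 - 2/(kappa + 1) = 1 - 2*mu/(L + mu) = (L - mu)/(L + mu) = 157/231 = 0.6797


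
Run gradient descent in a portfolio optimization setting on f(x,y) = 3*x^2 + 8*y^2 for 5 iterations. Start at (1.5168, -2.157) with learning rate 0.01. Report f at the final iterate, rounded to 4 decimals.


Gradient descent on f(x,y) = 3*x^2 + 8*y^2.
Starting point: (1.5168, -2.157), alpha = 0.01
Step 1: grad_x = 2*3*1.5168 = 9.1008, grad_y = 2*8*-2.157 = -34.512
  x_1 = 1.5168 - 0.01*9.1008 = 1.4258
  y_1 = -2.157 - 0.01*-34.512 = -1.8119
Step 2: grad_x = 2*3*1.4258 = 8.5548, grad_y = 2*8*-1.8119 = -28.9901
  x_2 = 1.4258 - 0.01*8.5548 = 1.3402
  y_2 = -1.8119 - 0.01*-28.9901 = -1.522
Step 3: grad_x = 2*3*1.3402 = 8.0415, grad_y = 2*8*-1.522 = -24.3517
  x_3 = 1.3402 - 0.01*8.0415 = 1.2598
  y_3 = -1.522 - 0.01*-24.3517 = -1.2785
Step 4: grad_x = 2*3*1.2598 = 7.559, grad_y = 2*8*-1.2785 = -20.4554
  x_4 = 1.2598 - 0.01*7.559 = 1.1842
  y_4 = -1.2785 - 0.01*-20.4554 = -1.0739
Step 5: grad_x = 2*3*1.1842 = 7.1054, grad_y = 2*8*-1.0739 = -17.1825
  x_5 = 1.1842 - 0.01*7.1054 = 1.1132
  y_5 = -1.0739 - 0.01*-17.1825 = -0.9021
f(1.1132, -0.9021) = 3*1.1132^2 + 8*(-0.9021)^2 = 10.2276


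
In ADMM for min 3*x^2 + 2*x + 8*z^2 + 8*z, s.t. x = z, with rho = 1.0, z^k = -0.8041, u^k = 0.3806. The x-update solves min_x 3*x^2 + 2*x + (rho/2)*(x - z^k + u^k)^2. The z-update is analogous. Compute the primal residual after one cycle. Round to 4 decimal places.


ADMM iteration with rho = 1.0, z^k = -0.8041, u^k = 0.3806
Step 1: x-update.
Minimize 3*x^2 + 2*x + (1.0/2)*(x + 0.8041 + 0.3806)^2
FOC: (2*3 + 1.0)*x = -2 + 1.0*(-0.8041 - 0.3806)
x^{k+1} = -0.455
Step 2: z-update.
Minimize 8*z^2 + 8*z + (1.0/2)*(-0.455 - z + 0.3806)^2
FOC: (2*8 + 1.0)*z = -8 + 1.0*(-0.455 + 0.3806)
z^{k+1} = -0.475
Step 3: u-update.
u^{k+1} = 0.3806 - 0.455 + 0.475 = 0.4006
Step 4: Primal residual = |-0.455 + 0.475| = 0.02


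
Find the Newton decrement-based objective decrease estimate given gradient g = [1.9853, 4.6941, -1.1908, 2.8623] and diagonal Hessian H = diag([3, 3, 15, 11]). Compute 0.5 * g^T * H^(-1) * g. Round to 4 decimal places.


Step 1: H is diagonal, so H^(-1) * g = [0.6618, 1.5647, -0.0794, 0.2602].
Step 2: g^T H^(-1) g = sum_i g_i^2 / H_ii
  = (1.9853)^2/3 + (4.6941)^2/3 + (-1.1908)^2/15 + (2.8623)^2/11
  = 1.3138 + 7.3449 + 0.0945 + 0.7448 = 9.498
Step 3: Objective decrease = 0.5 * g^T H^(-1) g = 4.749


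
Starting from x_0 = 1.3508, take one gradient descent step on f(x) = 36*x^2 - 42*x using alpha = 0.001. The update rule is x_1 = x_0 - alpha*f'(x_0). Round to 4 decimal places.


We compute the gradient at x_0 and apply the update.
f'(x) = 72*x - 42
f'(1.3508) = 72*1.3508 - 42 = 55.2576
x_1 = 1.3508 - 0.001*55.2576 = 1.2955


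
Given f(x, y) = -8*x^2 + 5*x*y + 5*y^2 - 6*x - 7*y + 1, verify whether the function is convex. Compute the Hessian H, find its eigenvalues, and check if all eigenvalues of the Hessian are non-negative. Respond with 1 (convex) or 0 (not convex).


The Hessian of f(x,y) = -8*x^2 + 5*x*y + 5*y^2 - 6*x - 7*y + 1 is:
H = [[-16, 5], [5, 10]]
Trace = -16 + 10 = -6
Determinant = -16*10 - (5)^2 = -185
Discriminant = (-6)^2 - 4*-185 = 776.0
Eigenvalues: lambda_1 = -16.9284, lambda_2 = 10.9284
The function is not convex.

0


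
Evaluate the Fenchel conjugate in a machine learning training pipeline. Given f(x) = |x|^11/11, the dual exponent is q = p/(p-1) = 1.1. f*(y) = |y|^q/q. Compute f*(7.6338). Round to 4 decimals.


The conjugate exponent q satisfies 1/p + 1/q = 1.
p = 11, so q = 11/(11 - 1) = 1.1
|y|^q = 7.6338^1.1 = 9.3544
f*(7.6338) = 9.3544 / 1.1 = 8.504


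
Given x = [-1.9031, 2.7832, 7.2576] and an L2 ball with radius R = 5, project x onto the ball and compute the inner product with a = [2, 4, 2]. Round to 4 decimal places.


Step 1: Compute ||x|| (intermediates to 6 decimals).
||x|| = sqrt((-1.9031)^2 + 2.7832^2 + 7.2576^2) = 8.002546
Step 2: Project.
Since ||x|| > R, scale = R/||x|| = 5/8.002546 = 0.624801, proj(x) = scale * x
proj(x) = [-1.189059, 1.738946, 4.534556]
Step 3: Dot product.
a^T * proj(x) = 2*(-1.189059) + 4*1.738946 + 2*4.534556 = 13.6468


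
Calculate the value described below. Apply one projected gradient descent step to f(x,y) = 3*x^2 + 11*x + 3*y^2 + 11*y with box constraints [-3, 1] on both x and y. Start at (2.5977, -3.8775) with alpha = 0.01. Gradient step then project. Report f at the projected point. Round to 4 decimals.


Step 1: Compute gradient at (2.5977, -3.8775).
grad_x = 2*3*2.5977 + 11 = 26.5862
grad_y = 2*3*-3.8775 + 11 = -12.265
Step 2: Gradient step.
x_raw = 2.5977 - 0.01*26.5862 = 2.3318
y_raw = -3.8775 - 0.01*-12.265 = -3.7549
Step 3: Project onto [-3, 1].
x_proj = clip(2.3318) = 1.0
y_proj = clip(-3.7549) = -3.0
Step 4: Evaluate f.
f(1.0, -3.0) = 8.0


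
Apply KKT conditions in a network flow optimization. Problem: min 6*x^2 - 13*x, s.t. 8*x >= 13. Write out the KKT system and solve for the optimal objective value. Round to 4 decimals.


Step 1: Try lambda = 0 (constraint inactive).
x_unc = 13/(2*6) = 1.0833
Check: 8*1.0833 = 8.6664 < 13 -- violated!
Step 2: Constraint must be active: 8*x = 13
x* = 13/8 = 1.625
lambda = (2*6*1.625 - 13)/8 = 0.8125
Step 3: Compute optimal value.
f(x*) = 6*1.625^2 - 13*1.625 = -5.2813


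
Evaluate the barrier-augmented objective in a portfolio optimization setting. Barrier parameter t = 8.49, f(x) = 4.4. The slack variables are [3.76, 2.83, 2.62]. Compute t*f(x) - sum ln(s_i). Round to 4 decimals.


Step 1: Compute log-barrier.
ln values: [1.3244, 1.0403, 0.9632]
phi = -(1.3244 + 1.0403 + 0.9632) = -3.3279
Step 2: Compute augmented objective.
t*f(x) = 8.49*4.4 = 37.356
Total = 37.356 - 3.3279 = 34.0281


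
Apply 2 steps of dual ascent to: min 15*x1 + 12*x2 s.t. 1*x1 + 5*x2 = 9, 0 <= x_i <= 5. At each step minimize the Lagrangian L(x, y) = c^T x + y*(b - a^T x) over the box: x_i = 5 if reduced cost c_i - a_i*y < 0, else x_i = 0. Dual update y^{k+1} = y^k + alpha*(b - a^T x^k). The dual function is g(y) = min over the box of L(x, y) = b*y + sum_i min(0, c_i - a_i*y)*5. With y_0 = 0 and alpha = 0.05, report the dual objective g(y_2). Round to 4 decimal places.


Dual ascent for LP: min 15*x1 + 12*x2, 1*x1 + 5*x2 = 9, 0 <= x_i <= 5
Step 1: y^k = 0.0, reduced costs: (15.0, 12.0)
  x^k = (0.0, 0.0), subgradient = b - a^T x = 9.0
  y^{k+1} = 0.0 + 0.05*9.0 = 0.45
Step 2: y^k = 0.45, reduced costs: (14.55, 9.75)
  x^k = (0.0, 0.0), subgradient = b - a^T x = 9.0
  y^{k+1} = 0.45 + 0.05*9.0 = 0.9
Dual objective at y_2 = 0.9: reduced costs (14.1, 7.5), box minimizer x = (0.0, 0.0)
g(y_2) = b*y + (c1 - a1*y)*x1 + (c2 - a2*y)*x2 = 9*0.9 + 14.1*0.0 + 7.5*0.0 = 8.1 + 0.0 + 0.0 = 8.1


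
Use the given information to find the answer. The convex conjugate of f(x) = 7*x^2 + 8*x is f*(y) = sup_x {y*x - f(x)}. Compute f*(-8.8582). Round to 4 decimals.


f*(y) = sup_x {y*x - a*x^2 - b*x} = sup_x {(y-b)*x - a*x^2}
FOC: (y - b) - 2a*x = 0 => x* = (y - b)/(2a)
x* = (-8.8582 - 8)/(2*7) = -1.2042
f*(-8.8582) = (y-b)^2/(4a) = (-8.8582 - 8)^2/(4*7)
= 284.1989/28 = 10.15


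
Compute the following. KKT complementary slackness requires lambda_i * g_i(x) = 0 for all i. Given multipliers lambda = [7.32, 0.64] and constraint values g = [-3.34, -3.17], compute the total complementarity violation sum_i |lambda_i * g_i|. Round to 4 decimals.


KKT complementary slackness check:
lambda_1 * g_1 = 7.32 * -3.34 = -24.4488
lambda_2 * g_2 = 0.64 * -3.17 = -2.0288
Total violation = 24.4488 + 2.0288 = 26.4776


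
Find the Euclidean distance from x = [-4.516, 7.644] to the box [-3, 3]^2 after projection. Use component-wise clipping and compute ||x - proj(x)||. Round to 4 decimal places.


Project each component onto [-3, 3].
clip(-4.516) = -3.0, clip(7.644) = 3.0
Projection = [-3.0, 3.0]
Squared diffs: [2.2983, 21.5667]
Distance = sqrt(23.865) = 4.8852


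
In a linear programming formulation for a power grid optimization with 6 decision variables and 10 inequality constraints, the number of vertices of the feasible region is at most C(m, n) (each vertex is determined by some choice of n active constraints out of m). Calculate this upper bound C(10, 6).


Each vertex corresponds to some choice of n active constraints out of m, so the number of vertices is at most C(m, n) = m! / (n!(m-n)!).
m = 10, n = 6
Numerator: 10 * 9 * 8 * 7 * 6 * 5
Denominator: 6! = 720
C(10, 6) = 210


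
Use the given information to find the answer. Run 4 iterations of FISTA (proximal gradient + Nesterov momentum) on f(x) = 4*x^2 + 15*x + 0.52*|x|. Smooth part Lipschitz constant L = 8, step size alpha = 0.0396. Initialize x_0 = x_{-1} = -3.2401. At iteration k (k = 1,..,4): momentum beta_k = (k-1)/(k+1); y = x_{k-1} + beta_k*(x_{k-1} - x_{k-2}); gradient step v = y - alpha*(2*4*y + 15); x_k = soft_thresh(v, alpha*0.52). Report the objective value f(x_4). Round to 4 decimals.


FISTA on f(x) = 4*x^2 + 15*x + 0.52*|x|
L = 8, alpha = 0.0396
Iteration 1: beta = 0.0, y = -3.2401 + 0.0*(-3.2401 + 3.2401) = -3.2401
  grad(y) = -10.9208, v = y - alpha*grad = -2.8076
  prox(v) = soft_thresh(-2.8076, 0.0206) = -2.787
Iteration 2: beta = 0.3333, y = -2.787 + 0.3333*(-2.787 + 3.2401) = -2.636
  grad(y) = -6.0882, v = y - alpha*grad = -2.3949
  prox(v) = soft_thresh(-2.3949, 0.0206) = -2.3743
Iteration 3: beta = 0.5, y = -2.3743 + 0.5*(-2.3743 + 2.787) = -2.168
  grad(y) = -2.3439, v = y - alpha*grad = -2.0752
  prox(v) = soft_thresh(-2.0752, 0.0206) = -2.0546
Iteration 4: beta = 0.6, y = -2.0546 + 0.6*(-2.0546 + 2.3743) = -1.8627
  grad(y) = 0.0982, v = y - alpha*grad = -1.8666
  prox(v) = soft_thresh(-1.8666, 0.0206) = -1.846
f(x_4) = 4*(-1.846)^2 + 15*(-1.846) + 0.52*|-1.846| = -13.0992


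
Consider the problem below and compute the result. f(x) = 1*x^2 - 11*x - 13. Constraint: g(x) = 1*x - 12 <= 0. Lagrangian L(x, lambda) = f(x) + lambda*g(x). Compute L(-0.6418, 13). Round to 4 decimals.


Step 1: Evaluate f(x).
f(-0.6418) = 1*(-0.6418)^2 - 11*(-0.6418) - 13 = -5.5283
Step 2: Evaluate g(x).
g(-0.6418) = 1*-0.6418 - 12 = -12.6418
Step 3: Compute Lagrangian.
L = -5.5283 + 13*-12.6418 = -169.8717


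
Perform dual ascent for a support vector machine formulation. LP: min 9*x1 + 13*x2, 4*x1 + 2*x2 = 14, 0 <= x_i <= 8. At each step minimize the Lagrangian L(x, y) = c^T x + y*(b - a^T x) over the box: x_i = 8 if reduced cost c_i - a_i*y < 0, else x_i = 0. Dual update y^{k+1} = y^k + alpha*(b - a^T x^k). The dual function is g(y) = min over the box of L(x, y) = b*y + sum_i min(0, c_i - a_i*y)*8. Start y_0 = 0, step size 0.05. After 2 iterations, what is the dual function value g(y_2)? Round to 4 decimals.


Dual ascent for LP: min 9*x1 + 13*x2, 4*x1 + 2*x2 = 14, 0 <= x_i <= 8
Step 1: y^k = 0.0, reduced costs: (9.0, 13.0)
  x^k = (0.0, 0.0), subgradient = b - a^T x = 14.0
  y^{k+1} = 0.0 + 0.05*14.0 = 0.7
Step 2: y^k = 0.7, reduced costs: (6.2, 11.6)
  x^k = (0.0, 0.0), subgradient = b - a^T x = 14.0
  y^{k+1} = 0.7 + 0.05*14.0 = 1.4
Dual objective at y_2 = 1.4: reduced costs (3.4, 10.2), box minimizer x = (0.0, 0.0)
g(y_2) = b*y + (c1 - a1*y)*x1 + (c2 - a2*y)*x2 = 14*1.4 + 3.4*0.0 + 10.2*0.0 = 19.6 + 0.0 + 0.0 = 19.6


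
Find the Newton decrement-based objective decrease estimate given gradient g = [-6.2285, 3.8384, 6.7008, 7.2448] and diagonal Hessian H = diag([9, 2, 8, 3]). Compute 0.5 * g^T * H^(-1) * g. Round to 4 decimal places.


Step 1: H is diagonal, so H^(-1) * g = [-0.6921, 1.9192, 0.8376, 2.4149].
Step 2: g^T H^(-1) g = sum_i g_i^2 / H_ii
  = (-6.2285)^2/9 + (3.8384)^2/2 + (6.7008)^2/8 + (7.2448)^2/3
  = 4.3105 + 7.3667 + 5.6126 + 17.4957 = 34.7854
Step 3: Objective decrease = 0.5 * g^T H^(-1) g = 17.3927


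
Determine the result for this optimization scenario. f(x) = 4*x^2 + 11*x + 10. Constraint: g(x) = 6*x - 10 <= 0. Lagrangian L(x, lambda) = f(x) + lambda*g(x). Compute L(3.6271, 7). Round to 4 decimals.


Step 1: Evaluate f(x).
f(3.6271) = 4*3.6271^2 + 11*3.6271 + 10 = 102.5215
Step 2: Evaluate g(x).
g(3.6271) = 6*3.6271 - 10 = 11.7626
Step 3: Compute Lagrangian.
L = 102.5215 + 7*11.7626 = 184.8597


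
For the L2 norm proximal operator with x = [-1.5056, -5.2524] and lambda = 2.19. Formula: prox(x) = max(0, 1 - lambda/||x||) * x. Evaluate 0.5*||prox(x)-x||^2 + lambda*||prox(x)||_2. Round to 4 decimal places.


Step 1: Compute ||x||.
||x|| = 5.4639
Step 2: Compute scaling factor.
scale = max(0, 1 - 2.19/5.4639) = 0.5992
Step 3: prox(x) = [-0.9021, -3.1472]
||prox(x)|| = 3.2739
Step 4: Proximal objective.
0.5*||prox-x||^2 = 2.3981
lambda*||prox|| = 7.1698
Total = 9.568


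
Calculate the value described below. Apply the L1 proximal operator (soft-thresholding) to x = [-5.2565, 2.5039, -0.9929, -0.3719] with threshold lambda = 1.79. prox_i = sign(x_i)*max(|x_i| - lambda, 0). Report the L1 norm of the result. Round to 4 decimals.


Soft-thresholding with lambda = 1.79:
prox(-5.2565) = sign(-5.2565)*max(|-5.2565| - 1.79, 0) = -3.4665
prox(2.5039) = sign(2.5039)*max(|2.5039| - 1.79, 0) = 0.7139
prox(-0.9929) = sign(-0.9929)*max(|-0.9929| - 1.79, 0) = 0.0
prox(-0.3719) = sign(-0.3719)*max(|-0.3719| - 1.79, 0) = 0.0
prox(x) = [-3.4665, 0.7139, 0.0, 0.0]
||prox(x)||_1 = 3.4665 + 0.7139 + 0.0 + 0.0 = 4.1804


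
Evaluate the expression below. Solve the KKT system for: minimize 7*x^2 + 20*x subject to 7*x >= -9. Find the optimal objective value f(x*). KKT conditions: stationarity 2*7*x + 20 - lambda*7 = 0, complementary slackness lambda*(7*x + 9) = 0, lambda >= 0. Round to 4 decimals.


Step 1: Try lambda = 0 (constraint inactive).
x_unc = -20/(2*7) = -1.4286
Check: 7*-1.4286 = -10.0002 < -9 -- violated!
Step 2: Constraint must be active: 7*x = -9
x* = -9/7 = -1.2857 (rounded; the exact value -9/7 is used below)
lambda = (2*7*(-9/7) + 20)/7 = 0.2857
Step 3: Compute optimal value.
f(x*) = 7*(-9/7)^2 + 20*(-9/7) = -14.1429


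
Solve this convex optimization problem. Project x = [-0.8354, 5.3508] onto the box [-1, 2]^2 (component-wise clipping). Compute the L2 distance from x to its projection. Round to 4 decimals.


Project each component onto [-1, 2].
clip(-0.8354) = -0.8354, clip(5.3508) = 2.0
Projection = [-0.8354, 2.0]
Squared diffs: [0.0, 11.2279]
Distance = sqrt(11.2279) = 3.3508


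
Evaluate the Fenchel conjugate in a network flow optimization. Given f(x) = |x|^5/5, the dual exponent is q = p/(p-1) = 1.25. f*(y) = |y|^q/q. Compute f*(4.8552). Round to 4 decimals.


The conjugate exponent q satisfies 1/p + 1/q = 1.
p = 5, so q = 5/(5 - 1) = 1.25
|y|^q = 4.8552^1.25 = 7.2071
f*(4.8552) = 7.2071 / 1.25 = 5.7657


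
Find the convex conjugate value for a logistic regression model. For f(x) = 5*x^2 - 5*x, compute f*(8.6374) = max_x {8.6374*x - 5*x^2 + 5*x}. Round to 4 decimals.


f*(y) = sup_x {y*x - a*x^2 - b*x} = sup_x {(y-b)*x - a*x^2}
FOC: (y - b) - 2a*x = 0 => x* = (y - b)/(2a)
x* = (8.6374 + 5)/(2*5) = 1.3637
f*(8.6374) = (y-b)^2/(4a) = (8.6374 + 5)^2/(4*5)
= 185.9787/20 = 9.2989


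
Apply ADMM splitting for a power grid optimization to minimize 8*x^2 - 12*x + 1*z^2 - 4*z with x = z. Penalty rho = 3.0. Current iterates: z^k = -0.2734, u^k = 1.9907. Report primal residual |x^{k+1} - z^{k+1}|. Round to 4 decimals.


ADMM iteration with rho = 3.0, z^k = -0.2734, u^k = 1.9907
Step 1: x-update.
Minimize 8*x^2 - 12*x + (3.0/2)*(x + 0.2734 + 1.9907)^2
FOC: (2*8 + 3.0)*x = 12 + 3.0*(-0.2734 - 1.9907)
x^{k+1} = 0.2741
Step 2: z-update.
Minimize 1*z^2 - 4*z + (3.0/2)*(0.2741 - z + 1.9907)^2
FOC: (2*1 + 3.0)*z = 4 + 3.0*(0.2741 + 1.9907)
z^{k+1} = 2.1589
Step 3: u-update.
u^{k+1} = 1.9907 + 0.2741 - 2.1589 = 0.1059
Step 4: Primal residual = |0.2741 - 2.1589| = 1.8848


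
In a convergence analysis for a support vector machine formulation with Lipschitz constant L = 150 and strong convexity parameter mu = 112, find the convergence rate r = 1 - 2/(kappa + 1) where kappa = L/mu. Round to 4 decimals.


Step 1: Compute the condition number.
kappa = L/mu = 150/112 = 1.3393
Step 2: Compute the convergence rate.
r = 1 - 2/(kappa + 1) = 1 - 2*mu/(L + mu) = (L - mu)/(L + mu) = 38/262 = 0.145


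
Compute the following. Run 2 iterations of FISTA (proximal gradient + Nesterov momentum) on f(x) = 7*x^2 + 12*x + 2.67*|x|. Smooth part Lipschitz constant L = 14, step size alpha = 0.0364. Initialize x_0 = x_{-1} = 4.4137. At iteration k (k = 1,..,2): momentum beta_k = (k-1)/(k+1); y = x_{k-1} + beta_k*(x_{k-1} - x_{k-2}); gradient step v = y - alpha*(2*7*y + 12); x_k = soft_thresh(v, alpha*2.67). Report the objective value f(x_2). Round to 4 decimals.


FISTA on f(x) = 7*x^2 + 12*x + 2.67*|x|
L = 14, alpha = 0.0364
Iteration 1: beta = 0.0, y = 4.4137 + 0.0*(4.4137 - 4.4137) = 4.4137
  grad(y) = 73.7918, v = y - alpha*grad = 1.7277
  prox(v) = soft_thresh(1.7277, 0.0972) = 1.6305
Iteration 2: beta = 0.3333, y = 1.6305 + 0.3333*(1.6305 - 4.4137) = 0.7028
  grad(y) = 21.8386, v = y - alpha*grad = -0.0922
  prox(v) = soft_thresh(-0.0922, 0.0972) = 0.0
f(x_2) = 7*0.0^2 + 12*0.0 + 2.67*|0.0| = 0.0


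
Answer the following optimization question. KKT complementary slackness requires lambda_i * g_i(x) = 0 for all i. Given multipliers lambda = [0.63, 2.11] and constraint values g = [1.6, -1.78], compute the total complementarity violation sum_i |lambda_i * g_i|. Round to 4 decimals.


KKT complementary slackness check:
lambda_1 * g_1 = 0.63 * 1.6 = 1.008
lambda_2 * g_2 = 2.11 * -1.78 = -3.7558
Total violation = 1.008 + 3.7558 = 4.7638


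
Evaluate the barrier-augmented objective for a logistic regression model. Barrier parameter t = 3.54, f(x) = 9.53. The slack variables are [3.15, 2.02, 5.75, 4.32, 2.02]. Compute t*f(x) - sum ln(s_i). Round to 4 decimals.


Step 1: Compute log-barrier.
ln values: [1.1474, 0.7031, 1.7492, 1.4633, 0.7031]
phi = -(1.1474 + 0.7031 + 1.7492 + 1.4633 + 0.7031) = -5.7661
Step 2: Compute augmented objective.
t*f(x) = 3.54*9.53 = 33.7362
Total = 33.7362 - 5.7661 = 27.9701


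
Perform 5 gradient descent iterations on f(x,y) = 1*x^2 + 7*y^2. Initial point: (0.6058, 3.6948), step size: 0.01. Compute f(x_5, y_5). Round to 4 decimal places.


Gradient descent on f(x,y) = 1*x^2 + 7*y^2.
Starting point: (0.6058, 3.6948), alpha = 0.01
Step 1: grad_x = 2*1*0.6058 = 1.2116, grad_y = 2*7*3.6948 = 51.7272
  x_1 = 0.6058 - 0.01*1.2116 = 0.5937
  y_1 = 3.6948 - 0.01*51.7272 = 3.1775
Step 2: grad_x = 2*1*0.5937 = 1.1874, grad_y = 2*7*3.1775 = 44.4854
  x_2 = 0.5937 - 0.01*1.1874 = 0.5818
  y_2 = 3.1775 - 0.01*44.4854 = 2.7327
Step 3: grad_x = 2*1*0.5818 = 1.1636, grad_y = 2*7*2.7327 = 38.2574
  x_3 = 0.5818 - 0.01*1.1636 = 0.5702
  y_3 = 2.7327 - 0.01*38.2574 = 2.3501
Step 4: grad_x = 2*1*0.5702 = 1.1403, grad_y = 2*7*2.3501 = 32.9014
  x_4 = 0.5702 - 0.01*1.1403 = 0.5588
  y_4 = 2.3501 - 0.01*32.9014 = 2.0211
Step 5: grad_x = 2*1*0.5588 = 1.1175, grad_y = 2*7*2.0211 = 28.2952
  x_5 = 0.5588 - 0.01*1.1175 = 0.5476
  y_5 = 2.0211 - 0.01*28.2952 = 1.7381
f(0.5476, 1.7381) = 1*0.5476^2 + 7*1.7381^2 = 21.4476


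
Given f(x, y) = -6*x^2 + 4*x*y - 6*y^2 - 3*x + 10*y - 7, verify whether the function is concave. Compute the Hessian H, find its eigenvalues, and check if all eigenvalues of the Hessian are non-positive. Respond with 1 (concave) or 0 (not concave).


The Hessian of f(x,y) = -6*x^2 + 4*x*y - 6*y^2 - 3*x + 10*y - 7 is:
H = [[-12, 4], [4, -12]]
Trace = -12 - 12 = -24
Determinant = -12*-12 - (4)^2 = 128
Discriminant = (-24)^2 - 4*128 = 64.0
Eigenvalues: lambda_1 = -16.0, lambda_2 = -8.0
The function is concave.

1


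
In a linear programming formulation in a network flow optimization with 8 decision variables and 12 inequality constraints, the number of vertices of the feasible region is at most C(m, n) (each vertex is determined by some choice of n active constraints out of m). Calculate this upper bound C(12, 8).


Each vertex corresponds to some choice of n active constraints out of m, so the number of vertices is at most C(m, n) = m! / (n!(m-n)!).
m = 12, n = 8
Numerator: 12 * 11 * 10 * 9 * 8 * 7 * 6 * 5
Denominator: 8! = 40320
C(12, 8) = 495


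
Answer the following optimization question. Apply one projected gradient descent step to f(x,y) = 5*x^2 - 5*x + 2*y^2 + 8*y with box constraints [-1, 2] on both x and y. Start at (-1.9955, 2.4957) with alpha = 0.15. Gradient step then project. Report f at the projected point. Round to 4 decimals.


Step 1: Compute gradient at (-1.9955, 2.4957).
grad_x = 2*5*-1.9955 - 5 = -24.955
grad_y = 2*2*2.4957 + 8 = 17.9828
Step 2: Gradient step.
x_raw = -1.9955 - 0.15*-24.955 = 1.7478
y_raw = 2.4957 - 0.15*17.9828 = -0.2017
Step 3: Project onto [-1, 2].
x_proj = clip(1.7478) = 1.7478
y_proj = clip(-0.2017) = -0.2017
Step 4: Evaluate f.
f(1.7478, -0.2017) = 5.002


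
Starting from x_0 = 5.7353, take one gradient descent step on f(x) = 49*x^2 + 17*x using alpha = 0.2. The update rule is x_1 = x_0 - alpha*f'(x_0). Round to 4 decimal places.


We compute the gradient at x_0 and apply the update.
f'(x) = 98*x + 17
f'(5.7353) = 98*5.7353 + 17 = 579.0594
x_1 = 5.7353 - 0.2*579.0594 = -110.0766


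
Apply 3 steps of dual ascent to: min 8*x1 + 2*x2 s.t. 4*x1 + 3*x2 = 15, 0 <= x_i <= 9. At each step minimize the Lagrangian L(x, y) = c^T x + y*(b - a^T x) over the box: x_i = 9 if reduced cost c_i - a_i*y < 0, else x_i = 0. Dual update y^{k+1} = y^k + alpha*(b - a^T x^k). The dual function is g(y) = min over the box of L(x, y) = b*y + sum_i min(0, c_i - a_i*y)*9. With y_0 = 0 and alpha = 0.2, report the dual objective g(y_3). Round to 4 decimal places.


Dual ascent for LP: min 8*x1 + 2*x2, 4*x1 + 3*x2 = 15, 0 <= x_i <= 9
Step 1: y^k = 0.0, reduced costs: (8.0, 2.0)
  x^k = (0.0, 0.0), subgradient = b - a^T x = 15.0
  y^{k+1} = 0.0 + 0.2*15.0 = 3.0
Step 2: y^k = 3.0, reduced costs: (-4.0, -7.0)
  x^k = (9.0, 9.0), subgradient = b - a^T x = -48.0
  y^{k+1} = 3.0 + 0.2*-48.0 = -6.6
Step 3: y^k = -6.6, reduced costs: (34.4, 21.8)
  x^k = (0.0, 0.0), subgradient = b - a^T x = 15.0
  y^{k+1} = -6.6 + 0.2*15.0 = -3.6
Dual objective at y_3 = -3.6: reduced costs (22.4, 12.8), box minimizer x = (0.0, 0.0)
g(y_3) = b*y + (c1 - a1*y)*x1 + (c2 - a2*y)*x2 = 15*(-3.6) + 22.4*0.0 + 12.8*0.0 = -54.0 + 0.0 + 0.0 = -54.0


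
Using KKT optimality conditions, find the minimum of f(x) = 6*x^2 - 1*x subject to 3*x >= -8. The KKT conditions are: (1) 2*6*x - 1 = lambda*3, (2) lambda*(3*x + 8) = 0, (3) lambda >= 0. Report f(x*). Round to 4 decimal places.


Step 1: Try lambda = 0 (constraint inactive).
Stationarity: 2*6*x - 1 = 0
x* = 1/(2*6) = 1/12 = 0.0833 (rounded; the exact value 1/12 is used below)
Check constraint: 3*0.0833 = 0.2499 >= -8 -- satisfied.
Step 2: Compute optimal value.
f(x*) = 6*(1/12)^2 - 1*(1/12) = -0.0417


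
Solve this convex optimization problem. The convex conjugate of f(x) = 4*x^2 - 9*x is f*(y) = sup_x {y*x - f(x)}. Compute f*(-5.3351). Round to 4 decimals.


f*(y) = sup_x {y*x - a*x^2 - b*x} = sup_x {(y-b)*x - a*x^2}
FOC: (y - b) - 2a*x = 0 => x* = (y - b)/(2a)
x* = (-5.3351 + 9)/(2*4) = 0.4581
f*(-5.3351) = (y-b)^2/(4a) = (-5.3351 + 9)^2/(4*4)
= 13.4315/16 = 0.8395


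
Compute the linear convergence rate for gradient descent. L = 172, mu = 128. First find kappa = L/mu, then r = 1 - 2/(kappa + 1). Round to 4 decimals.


Step 1: Compute the condition number.
kappa = L/mu = 172/128 = 1.3438
Step 2: Compute the convergence rate.
r = 1 - 2/(kappa + 1) = 1 - 2*mu/(L + mu) = (L - mu)/(L + mu) = 44/300 = 0.1467


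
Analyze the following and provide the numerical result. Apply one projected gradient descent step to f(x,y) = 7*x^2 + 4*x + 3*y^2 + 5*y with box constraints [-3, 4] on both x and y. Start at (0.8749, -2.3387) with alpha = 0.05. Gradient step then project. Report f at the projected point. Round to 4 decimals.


Step 1: Compute gradient at (0.8749, -2.3387).
grad_x = 2*7*0.8749 + 4 = 16.2486
grad_y = 2*3*-2.3387 + 5 = -9.0322
Step 2: Gradient step.
x_raw = 0.8749 - 0.05*16.2486 = 0.0625
y_raw = -2.3387 - 0.05*-9.0322 = -1.8871
Step 3: Project onto [-3, 4].
x_proj = clip(0.0625) = 0.0625
y_proj = clip(-1.8871) = -1.8871
Step 4: Evaluate f.
f(0.0625, -1.8871) = 1.5251


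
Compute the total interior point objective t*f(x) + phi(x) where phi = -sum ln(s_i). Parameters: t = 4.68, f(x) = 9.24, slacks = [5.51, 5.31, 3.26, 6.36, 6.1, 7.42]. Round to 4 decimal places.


Step 1: Compute log-barrier.
ln values: [1.7066, 1.6696, 1.1817, 1.85, 1.8083, 2.0042]
phi = -(1.7066 + 1.6696 + 1.1817 + 1.85 + 1.8083 + 2.0042) = -10.2204
Step 2: Compute augmented objective.
t*f(x) = 4.68*9.24 = 43.2432
Total = 43.2432 - 10.2204 = 33.0228


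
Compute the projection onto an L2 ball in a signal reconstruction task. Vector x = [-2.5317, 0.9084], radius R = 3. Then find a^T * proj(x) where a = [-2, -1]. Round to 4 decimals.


Step 1: Compute ||x|| (intermediates to 6 decimals).
||x|| = sqrt((-2.5317)^2 + 0.9084^2) = 2.689739
Step 2: Project.
Since ||x|| <= R, proj = x (no scaling needed).
proj(x) = [-2.5317, 0.9084]
Step 3: Dot product.
a^T * proj(x) = -2*(-2.5317) - 1*0.9084 = 4.155


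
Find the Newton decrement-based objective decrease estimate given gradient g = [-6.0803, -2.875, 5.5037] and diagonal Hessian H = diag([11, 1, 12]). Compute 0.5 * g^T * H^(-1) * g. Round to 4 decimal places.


Step 1: H is diagonal, so H^(-1) * g = [-0.5528, -2.875, 0.4586].
Step 2: g^T H^(-1) g = sum_i g_i^2 / H_ii
  = (-6.0803)^2/11 + (-2.875)^2/1 + (5.5037)^2/12
  = 3.3609 + 8.2656 + 2.5242 = 14.1508
Step 3: Objective decrease = 0.5 * g^T H^(-1) g = 7.0754


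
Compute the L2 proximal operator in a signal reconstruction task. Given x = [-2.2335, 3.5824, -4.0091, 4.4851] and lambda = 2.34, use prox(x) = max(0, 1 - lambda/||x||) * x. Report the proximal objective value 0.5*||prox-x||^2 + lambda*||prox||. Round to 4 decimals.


Step 1: Compute ||x||.
||x|| = 7.3492
Step 2: Compute scaling factor.
scale = max(0, 1 - 2.34/7.3492) = 0.6816
Step 3: prox(x) = [-1.5224, 2.4418, -2.7326, 3.057]
||prox(x)|| = 5.0092
Step 4: Proximal objective.
0.5*||prox-x||^2 = 2.7378
lambda*||prox|| = 11.7215
Total = 14.4594


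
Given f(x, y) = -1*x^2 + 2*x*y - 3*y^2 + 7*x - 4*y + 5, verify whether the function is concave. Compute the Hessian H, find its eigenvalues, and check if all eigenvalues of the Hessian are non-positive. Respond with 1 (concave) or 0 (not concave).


The Hessian of f(x,y) = -1*x^2 + 2*x*y - 3*y^2 + 7*x - 4*y + 5 is:
H = [[-2, 2], [2, -6]]
Trace = -2 - 6 = -8
Determinant = -2*-6 - (2)^2 = 8
Discriminant = (-8)^2 - 4*8 = 32.0
Eigenvalues: lambda_1 = -6.8284, lambda_2 = -1.1716
The function is concave.

1


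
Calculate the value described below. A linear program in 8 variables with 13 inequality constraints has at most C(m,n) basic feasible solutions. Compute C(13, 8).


Each vertex corresponds to some choice of n active constraints out of m, so the number of vertices is at most C(m, n) = m! / (n!(m-n)!).
m = 13, n = 8
Numerator: 13 * 12 * 11 * 10 * 9 * 8 * 7 * 6
Denominator: 8! = 40320
C(13, 8) = 1287


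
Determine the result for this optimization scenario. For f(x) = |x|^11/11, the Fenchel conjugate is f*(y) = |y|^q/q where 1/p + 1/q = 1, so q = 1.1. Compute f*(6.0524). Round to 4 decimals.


The conjugate exponent q satisfies 1/p + 1/q = 1.
p = 11, so q = 11/(11 - 1) = 1.1
|y|^q = 6.0524^1.1 = 7.2464
f*(6.0524) = 7.2464 / 1.1 = 6.5876


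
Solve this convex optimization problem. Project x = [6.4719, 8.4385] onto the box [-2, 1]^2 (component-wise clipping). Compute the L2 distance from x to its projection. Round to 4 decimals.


Project each component onto [-2, 1].
clip(6.4719) = 1.0, clip(8.4385) = 1.0
Projection = [1.0, 1.0]
Squared diffs: [29.9417, 55.3313]
Distance = sqrt(85.273) = 9.2343


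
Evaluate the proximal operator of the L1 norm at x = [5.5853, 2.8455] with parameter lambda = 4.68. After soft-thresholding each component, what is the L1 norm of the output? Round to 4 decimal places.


Soft-thresholding with lambda = 4.68:
prox(5.5853) = sign(5.5853)*max(|5.5853| - 4.68, 0) = 0.9053
prox(2.8455) = sign(2.8455)*max(|2.8455| - 4.68, 0) = 0.0
prox(x) = [0.9053, 0.0]
||prox(x)||_1 = 0.9053 + 0.0 = 0.9053


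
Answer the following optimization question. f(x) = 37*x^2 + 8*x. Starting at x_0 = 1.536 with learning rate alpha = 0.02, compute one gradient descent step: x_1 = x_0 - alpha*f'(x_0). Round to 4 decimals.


We compute the gradient at x_0 and apply the update.
f'(x) = 74*x + 8
f'(1.536) = 74*1.536 + 8 = 121.664
x_1 = 1.536 - 0.02*121.664 = -0.8973


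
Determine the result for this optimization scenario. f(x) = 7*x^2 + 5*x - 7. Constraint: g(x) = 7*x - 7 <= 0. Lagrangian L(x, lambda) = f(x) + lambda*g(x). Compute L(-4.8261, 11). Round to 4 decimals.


Step 1: Evaluate f(x).
f(-4.8261) = 7*(-4.8261)^2 + 5*(-4.8261) - 7 = 131.9082
Step 2: Evaluate g(x).
g(-4.8261) = 7*-4.8261 - 7 = -40.7827
Step 3: Compute Lagrangian.
L = 131.9082 + 11*-40.7827 = -316.7015


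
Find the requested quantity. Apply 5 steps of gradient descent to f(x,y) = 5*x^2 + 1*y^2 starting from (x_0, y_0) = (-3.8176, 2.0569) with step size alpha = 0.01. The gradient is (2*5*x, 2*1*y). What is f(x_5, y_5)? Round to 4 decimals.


Gradient descent on f(x,y) = 5*x^2 + 1*y^2.
Starting point: (-3.8176, 2.0569), alpha = 0.01
Step 1: grad_x = 2*5*-3.8176 = -38.176, grad_y = 2*1*2.0569 = 4.1138
  x_1 = -3.8176 - 0.01*-38.176 = -3.4358
  y_1 = 2.0569 - 0.01*4.1138 = 2.0158
Step 2: grad_x = 2*5*-3.4358 = -34.3584, grad_y = 2*1*2.0158 = 4.0315
  x_2 = -3.4358 - 0.01*-34.3584 = -3.0923
  y_2 = 2.0158 - 0.01*4.0315 = 1.9754
Step 3: grad_x = 2*5*-3.0923 = -30.9226, grad_y = 2*1*1.9754 = 3.9509
  x_3 = -3.0923 - 0.01*-30.9226 = -2.783
  y_3 = 1.9754 - 0.01*3.9509 = 1.9359
Step 4: grad_x = 2*5*-2.783 = -27.8303, grad_y = 2*1*1.9359 = 3.8719
  x_4 = -2.783 - 0.01*-27.8303 = -2.5047
  y_4 = 1.9359 - 0.01*3.8719 = 1.8972
Step 5: grad_x = 2*5*-2.5047 = -25.0473, grad_y = 2*1*1.8972 = 3.7944
  x_5 = -2.5047 - 0.01*-25.0473 = -2.2543
  y_5 = 1.8972 - 0.01*3.7944 = 1.8593
f(-2.2543, 1.8593) = 5*(-2.2543)^2 + 1*1.8593^2 = 28.8652


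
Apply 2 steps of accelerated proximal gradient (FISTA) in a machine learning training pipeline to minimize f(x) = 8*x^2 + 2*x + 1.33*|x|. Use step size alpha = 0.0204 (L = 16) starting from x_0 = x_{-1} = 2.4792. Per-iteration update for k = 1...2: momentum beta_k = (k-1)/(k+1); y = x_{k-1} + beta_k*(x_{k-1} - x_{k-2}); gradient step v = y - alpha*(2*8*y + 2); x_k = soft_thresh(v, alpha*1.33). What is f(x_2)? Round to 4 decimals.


FISTA on f(x) = 8*x^2 + 2*x + 1.33*|x|
L = 16, alpha = 0.0204
Iteration 1: beta = 0.0, y = 2.4792 + 0.0*(2.4792 - 2.4792) = 2.4792
  grad(y) = 41.6672, v = y - alpha*grad = 1.6292
  prox(v) = soft_thresh(1.6292, 0.0271) = 1.6021
Iteration 2: beta = 0.3333, y = 1.6021 + 0.3333*(1.6021 - 2.4792) = 1.3097
  grad(y) = 22.9548, v = y - alpha*grad = 0.8414
  prox(v) = soft_thresh(0.8414, 0.0271) = 0.8143
f(x_2) = 8*0.8143^2 + 2*0.8143 + 1.33*|0.8143| = 8.0157


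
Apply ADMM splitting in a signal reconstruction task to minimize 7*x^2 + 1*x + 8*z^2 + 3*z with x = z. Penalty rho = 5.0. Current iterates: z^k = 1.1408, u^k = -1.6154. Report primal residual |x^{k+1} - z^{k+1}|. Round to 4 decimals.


ADMM iteration with rho = 5.0, z^k = 1.1408, u^k = -1.6154
Step 1: x-update.
Minimize 7*x^2 + 1*x + (5.0/2)*(x - 1.1408 - 1.6154)^2
FOC: (2*7 + 5.0)*x = -1 + 5.0*(1.1408 + 1.6154)
x^{k+1} = 0.6727
Step 2: z-update.
Minimize 8*z^2 + 3*z + (5.0/2)*(0.6727 - z - 1.6154)^2
FOC: (2*8 + 5.0)*z = -3 + 5.0*(0.6727 - 1.6154)
z^{k+1} = -0.3673
Step 3: u-update.
u^{k+1} = -1.6154 + 0.6727 + 0.3673 = -0.5754
Step 4: Primal residual = |0.6727 + 0.3673| = 1.04


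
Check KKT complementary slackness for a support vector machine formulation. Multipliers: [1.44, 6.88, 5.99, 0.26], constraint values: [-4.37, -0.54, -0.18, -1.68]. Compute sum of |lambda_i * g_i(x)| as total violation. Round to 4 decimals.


KKT complementary slackness check:
lambda_1 * g_1 = 1.44 * -4.37 = -6.2928
lambda_2 * g_2 = 6.88 * -0.54 = -3.7152
lambda_3 * g_3 = 5.99 * -0.18 = -1.0782
lambda_4 * g_4 = 0.26 * -1.68 = -0.4368
Total violation = 6.2928 + 3.7152 + 1.0782 + 0.4368 = 11.523


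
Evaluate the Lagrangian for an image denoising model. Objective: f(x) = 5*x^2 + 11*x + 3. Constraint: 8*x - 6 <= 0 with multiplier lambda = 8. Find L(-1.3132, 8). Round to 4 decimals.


Step 1: Evaluate f(x).
f(-1.3132) = 5*(-1.3132)^2 + 11*(-1.3132) + 3 = -2.8227
Step 2: Evaluate g(x).
g(-1.3132) = 8*-1.3132 - 6 = -16.5056
Step 3: Compute Lagrangian.
L = -2.8227 + 8*-16.5056 = -134.8675


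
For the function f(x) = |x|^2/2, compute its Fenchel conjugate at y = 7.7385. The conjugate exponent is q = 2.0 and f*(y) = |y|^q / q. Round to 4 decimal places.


The conjugate exponent q satisfies 1/p + 1/q = 1.
p = 2, so q = 2/(2 - 1) = 2.0
|y|^q = 7.7385^2.0 = 59.8844
f*(7.7385) = 59.8844 / 2.0 = 29.9422


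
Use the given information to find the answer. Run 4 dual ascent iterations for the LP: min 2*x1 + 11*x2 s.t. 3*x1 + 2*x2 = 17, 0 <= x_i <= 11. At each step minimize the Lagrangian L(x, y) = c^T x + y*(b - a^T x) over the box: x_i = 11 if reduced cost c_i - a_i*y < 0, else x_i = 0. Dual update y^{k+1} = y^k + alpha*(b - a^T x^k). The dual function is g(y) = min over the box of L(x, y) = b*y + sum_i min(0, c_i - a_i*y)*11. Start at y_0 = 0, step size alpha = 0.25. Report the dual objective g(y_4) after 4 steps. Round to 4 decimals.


Dual ascent for LP: min 2*x1 + 11*x2, 3*x1 + 2*x2 = 17, 0 <= x_i <= 11
Step 1: y^k = 0.0, reduced costs: (2.0, 11.0)
  x^k = (0.0, 0.0), subgradient = b - a^T x = 17.0
  y^{k+1} = 0.0 + 0.25*17.0 = 4.25
Step 2: y^k = 4.25, reduced costs: (-10.75, 2.5)
  x^k = (11.0, 0.0), subgradient = b - a^T x = -16.0
  y^{k+1} = 4.25 + 0.25*-16.0 = 0.25
Step 3: y^k = 0.25, reduced costs: (1.25, 10.5)
  x^k = (0.0, 0.0), subgradient = b - a^T x = 17.0
  y^{k+1} = 0.25 + 0.25*17.0 = 4.5
Step 4: y^k = 4.5, reduced costs: (-11.5, 2.0)
  x^k = (11.0, 0.0), subgradient = b - a^T x = -16.0
  y^{k+1} = 4.5 + 0.25*-16.0 = 0.5
Dual objective at y_4 = 0.5: reduced costs (0.5, 10.0), box minimizer x = (0.0, 0.0)
g(y_4) = b*y + (c1 - a1*y)*x1 + (c2 - a2*y)*x2 = 17*0.5 + 0.5*0.0 + 10.0*0.0 = 8.5 + 0.0 + 0.0 = 8.5


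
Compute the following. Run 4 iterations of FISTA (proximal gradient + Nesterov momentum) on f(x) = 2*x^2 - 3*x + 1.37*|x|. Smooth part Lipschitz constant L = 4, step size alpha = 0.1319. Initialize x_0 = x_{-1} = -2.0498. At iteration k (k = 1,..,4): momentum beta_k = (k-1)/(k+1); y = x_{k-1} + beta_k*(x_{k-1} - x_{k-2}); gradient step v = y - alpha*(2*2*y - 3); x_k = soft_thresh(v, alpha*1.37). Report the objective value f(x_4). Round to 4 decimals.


FISTA on f(x) = 2*x^2 - 3*x + 1.37*|x|
L = 4, alpha = 0.1319
Iteration 1: beta = 0.0, y = -2.0498 + 0.0*(-2.0498 + 2.0498) = -2.0498
  grad(y) = -11.1992, v = y - alpha*grad = -0.5726
  prox(v) = soft_thresh(-0.5726, 0.1807) = -0.3919
Iteration 2: beta = 0.3333, y = -0.3919 + 0.3333*(-0.3919 + 2.0498) = 0.1607
  grad(y) = -2.3572, v = y - alpha*grad = 0.4716
  prox(v) = soft_thresh(0.4716, 0.1807) = 0.2909
Iteration 3: beta = 0.5, y = 0.2909 + 0.5*(0.2909 + 0.3919) = 0.6323
  grad(y) = -0.4707, v = y - alpha*grad = 0.6944
  prox(v) = soft_thresh(0.6944, 0.1807) = 0.5137
Iteration 4: beta = 0.6, y = 0.5137 + 0.6*(0.5137 - 0.2909) = 0.6474
  grad(y) = -0.4104, v = y - alpha*grad = 0.7015
  prox(v) = soft_thresh(0.7015, 0.1807) = 0.5208
f(x_4) = 2*0.5208^2 - 3*0.5208 + 1.37*|0.5208| = -0.3064


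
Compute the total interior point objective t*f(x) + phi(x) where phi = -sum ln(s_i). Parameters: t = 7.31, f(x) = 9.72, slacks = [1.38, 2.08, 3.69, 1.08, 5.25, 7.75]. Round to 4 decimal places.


Step 1: Compute log-barrier.
ln values: [0.3221, 0.7324, 1.3056, 0.077, 1.6582, 2.0477]
phi = -(0.3221 + 0.7324 + 1.3056 + 0.077 + 1.6582 + 2.0477) = -6.143
Step 2: Compute augmented objective.
t*f(x) = 7.31*9.72 = 71.0532
Total = 71.0532 - 6.143 = 64.9102


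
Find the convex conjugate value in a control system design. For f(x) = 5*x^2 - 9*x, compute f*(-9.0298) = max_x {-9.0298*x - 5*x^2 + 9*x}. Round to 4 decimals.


f*(y) = sup_x {y*x - a*x^2 - b*x} = sup_x {(y-b)*x - a*x^2}
FOC: (y - b) - 2a*x = 0 => x* = (y - b)/(2a)
x* = (-9.0298 + 9)/(2*5) = -0.003
f*(-9.0298) = (y-b)^2/(4a) = (-9.0298 + 9)^2/(4*5)
= 0.0009/20 = 0.0


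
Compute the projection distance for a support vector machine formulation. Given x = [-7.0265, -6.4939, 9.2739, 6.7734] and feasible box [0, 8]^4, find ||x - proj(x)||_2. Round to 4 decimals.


Project each component onto [0, 8].
clip(-7.0265) = 0.0, clip(-6.4939) = 0.0, clip(9.2739) = 8.0, clip(6.7734) = 6.7734
Projection = [0.0, 0.0, 8.0, 6.7734]
Squared diffs: [49.3717, 42.1707, 1.6228, 0.0]
Distance = sqrt(93.1652) = 9.6522


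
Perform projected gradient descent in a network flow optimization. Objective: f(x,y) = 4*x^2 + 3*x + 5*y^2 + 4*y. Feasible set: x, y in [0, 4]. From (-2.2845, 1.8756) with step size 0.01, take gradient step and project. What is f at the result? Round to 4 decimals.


Step 1: Compute gradient at (-2.2845, 1.8756).
grad_x = 2*4*-2.2845 + 3 = -15.276
grad_y = 2*5*1.8756 + 4 = 22.756
Step 2: Gradient step.
x_raw = -2.2845 - 0.01*-15.276 = -2.1317
y_raw = 1.8756 - 0.01*22.756 = 1.648
Step 3: Project onto [0, 4].
x_proj = clip(-2.1317) = 0.0
y_proj = clip(1.648) = 1.648
Step 4: Evaluate f.
f(0.0, 1.648) = 20.1723


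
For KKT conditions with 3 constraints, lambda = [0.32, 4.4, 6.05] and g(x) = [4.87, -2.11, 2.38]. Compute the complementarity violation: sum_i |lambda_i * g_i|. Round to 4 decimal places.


KKT complementary slackness check:
lambda_1 * g_1 = 0.32 * 4.87 = 1.5584
lambda_2 * g_2 = 4.4 * -2.11 = -9.284
lambda_3 * g_3 = 6.05 * 2.38 = 14.399
Total violation = 1.5584 + 9.284 + 14.399 = 25.2414


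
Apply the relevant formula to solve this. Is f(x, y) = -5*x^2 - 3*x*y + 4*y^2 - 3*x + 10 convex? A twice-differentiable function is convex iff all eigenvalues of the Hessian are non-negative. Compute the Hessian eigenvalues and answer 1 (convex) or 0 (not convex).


The Hessian of f(x,y) = -5*x^2 - 3*x*y + 4*y^2 - 3*x + 10 is:
H = [[-10, -3], [-3, 8]]
Trace = -10 + 8 = -2
Determinant = -10*8 - (-3)^2 = -89
Discriminant = (-2)^2 - 4*-89 = 360.0
Eigenvalues: lambda_1 = -10.4868, lambda_2 = 8.4868
The function is not convex.

0


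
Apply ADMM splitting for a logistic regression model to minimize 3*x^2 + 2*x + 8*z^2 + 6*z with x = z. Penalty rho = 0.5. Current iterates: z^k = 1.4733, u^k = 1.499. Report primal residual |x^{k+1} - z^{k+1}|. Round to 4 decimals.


ADMM iteration with rho = 0.5, z^k = 1.4733, u^k = 1.499
Step 1: x-update.
Minimize 3*x^2 + 2*x + (0.5/2)*(x - 1.4733 + 1.499)^2
FOC: (2*3 + 0.5)*x = -2 + 0.5*(1.4733 - 1.499)
x^{k+1} = -0.3097
Step 2: z-update.
Minimize 8*z^2 + 6*z + (0.5/2)*(-0.3097 - z + 1.499)^2
FOC: (2*8 + 0.5)*z = -6 + 0.5*(-0.3097 + 1.499)
z^{k+1} = -0.3276
Step 3: u-update.
u^{k+1} = 1.499 - 0.3097 + 0.3276 = 1.5169
Step 4: Primal residual = |-0.3097 + 0.3276| = 0.0179
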